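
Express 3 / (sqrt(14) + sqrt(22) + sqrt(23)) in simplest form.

Group as (sqrt(14) + sqrt(23)) + sqrt(22); multiply by (sqrt(14) + sqrt(23)) - sqrt(22), then rationalise the remaining surd.

(-12*sqrt(1771) + 39*sqrt(23) + 45*sqrt(22) + 93*sqrt(14))/1063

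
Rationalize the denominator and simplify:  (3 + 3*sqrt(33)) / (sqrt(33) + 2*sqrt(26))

(-99 - 3*sqrt(33) + 6*sqrt(26) + 6*sqrt(858))/71

Multiply numerator and denominator by -2*sqrt(26) + sqrt(33).
Denominator becomes -71; numerator becomes -6*sqrt(858) - 6*sqrt(26) + 3*sqrt(33) + 99.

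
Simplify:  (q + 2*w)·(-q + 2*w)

-q² + 4*w²

(2*w)^2 - (q)^2 = -q² + 4*w².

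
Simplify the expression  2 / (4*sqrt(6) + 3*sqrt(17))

Multiply numerator and denominator by -4*sqrt(6) + 3*sqrt(17).
Denominator becomes 57; numerator becomes -8*sqrt(6) + 6*sqrt(17).

(-8*sqrt(6) + 6*sqrt(17))/57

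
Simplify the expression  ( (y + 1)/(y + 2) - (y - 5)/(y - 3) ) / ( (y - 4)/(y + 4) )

(y**2 + 11*y + 28)/(y**3 - 5*y**2 - 2*y + 24)

Numerator: (y + 1)/(y + 2) - (y - 5)/(y - 3) = (y + 7)/(y**2 - y - 6)
Denominator: (y - 4)/(y + 4) = (y - 4)/(y + 4)
Divide: ((y + 7)/(y**2 - y - 6)) · ((y + 4)/(y - 4)) = (y**2 + 11*y + 28)/(y**3 - 5*y**2 - 2*y + 24)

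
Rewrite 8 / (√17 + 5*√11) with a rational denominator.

(-4*√17 + 20*√11)/129

Multiply numerator and denominator by -5*√11 + √17.
Denominator becomes -258; numerator becomes -40*√11 + 8*√17.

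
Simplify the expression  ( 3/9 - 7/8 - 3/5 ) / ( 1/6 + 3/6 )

-137/80

Numerator: 3/9 - 7/8 - 3/5 = -137/120
Denominator: 1/6 + 3/6 = 2/3
Divide: (-137/120) · (3/2) = -137/80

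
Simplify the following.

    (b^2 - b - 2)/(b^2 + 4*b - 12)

(b + 1)/(b + 6)

Factor: b^2 - b - 2 = (b - 2)*(b + 1);  b^2 + 4*b - 12 = (b + 6)*(b - 2)
Cancel the common factor (b - 2).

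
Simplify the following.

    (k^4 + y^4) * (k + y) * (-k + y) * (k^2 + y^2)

-k^8 + y^8

Telescope via difference of squares: (y+k)(y-k) = -k^2 + y^2, then repeat with the next factor.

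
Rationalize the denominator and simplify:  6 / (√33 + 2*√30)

(-2*√33 + 4*√30)/29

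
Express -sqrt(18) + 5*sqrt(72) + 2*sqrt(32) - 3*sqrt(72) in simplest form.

17*sqrt(2)

sqrt(18) = 3*sqrt(2); 5*sqrt(72) = 30*sqrt(2); 2*sqrt(32) = 8*sqrt(2); 3*sqrt(72) = 18*sqrt(2)
Combine: (-3 + 30 + 8 - 18)·sqrt(2) = 17*sqrt(2)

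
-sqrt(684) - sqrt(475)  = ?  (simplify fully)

-11*sqrt(19)

sqrt(684) = 6*sqrt(19); sqrt(475) = 5*sqrt(19)
Combine: (-6 - 5)·sqrt(19) = -11*sqrt(19)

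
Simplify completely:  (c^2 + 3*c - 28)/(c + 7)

Factor: c^2 + 3*c - 28 = (c + 7)*(c - 4)
Cancel the common factor (c + 7).

c - 4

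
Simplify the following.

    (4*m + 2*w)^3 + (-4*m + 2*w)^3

16*w*(12*m^2 + w^2)

Binomially expand both and collect terms in (2*w), (4*m).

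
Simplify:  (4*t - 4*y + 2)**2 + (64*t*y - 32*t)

4*(2*t + 2*y - 1)**2

Expanding gives 16*t**2 + 32*t*y - 16*t + 16*y**2 - 16*y + 4, a perfect square.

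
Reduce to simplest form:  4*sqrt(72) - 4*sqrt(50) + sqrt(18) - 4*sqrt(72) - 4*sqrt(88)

4*sqrt(72) = 24*sqrt(2); 4*sqrt(50) = 20*sqrt(2); sqrt(18) = 3*sqrt(2); 4*sqrt(72) = 24*sqrt(2); 4*sqrt(88) = 8*sqrt(22)

-8*sqrt(22) - 17*sqrt(2)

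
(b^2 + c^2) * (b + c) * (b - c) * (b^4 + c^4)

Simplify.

b^8 - c^8

Pair the conjugate factors: (b+c)(b-c) = b^2 - c^2, then repeat with the next factor.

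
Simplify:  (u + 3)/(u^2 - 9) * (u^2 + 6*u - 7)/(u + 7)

Factor: u^2 - 9 = (u + 3)*(u - 3);  u^2 + 6*u - 7 = (u + 7)*(u - 1)
Cancel the common factors (u + 3), (u + 7).

(u - 1)/(u - 3)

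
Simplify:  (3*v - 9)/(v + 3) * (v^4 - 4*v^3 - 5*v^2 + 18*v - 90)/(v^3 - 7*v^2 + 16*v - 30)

Factor: 3*v - 9 = 3*(v - 3);  v^4 - 4*v^3 - 5*v^2 + 18*v - 90 = (v^2 - 2*v + 6)*(v + 3)*(v - 5);  v^3 - 7*v^2 + 16*v - 30 = (v - 5)*(v^2 - 2*v + 6)
Cancel the common factors (v^2 - 2*v + 6), (v - 5), (v + 3).

3*v - 9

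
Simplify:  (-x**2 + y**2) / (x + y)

-x + y

Difference of squares: factor out (x + y).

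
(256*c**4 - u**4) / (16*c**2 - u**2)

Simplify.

Difference of fourth powers: factor out (16*c**2 - u**2).

16*c**2 + u**2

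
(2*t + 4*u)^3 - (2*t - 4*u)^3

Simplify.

96*t^2*u + 128*u^3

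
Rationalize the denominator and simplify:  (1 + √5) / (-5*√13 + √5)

Multiply numerator and denominator by √5 + 5*√13.
Denominator becomes -320; numerator becomes √5 + 5 + 5*√13 + 5*√65.

(-5*√65 - 5*√13 - 5 - √5)/320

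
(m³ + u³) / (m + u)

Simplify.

m² - m*u + u²

m^3 + u^3 = (m + u)(m² - m*u + u²).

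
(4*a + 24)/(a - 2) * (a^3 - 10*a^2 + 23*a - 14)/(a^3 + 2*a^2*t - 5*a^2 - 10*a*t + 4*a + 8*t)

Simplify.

(4*a^2 - 4*a - 168)/(a^2 + 2*a*t - 4*a - 8*t)

Factor: 4*a + 24 = 4*(a + 6);  a^3 - 10*a^2 + 23*a - 14 = (a - 1)*(a - 7)*(a - 2);  a^3 + 2*a^2*t - 5*a^2 - 10*a*t + 4*a + 8*t = (a - 4)*(a - 1)*(a + 2*t)
Cancel the common factors (a - 2), (a - 1).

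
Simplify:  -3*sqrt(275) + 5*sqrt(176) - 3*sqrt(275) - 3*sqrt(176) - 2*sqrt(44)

3*sqrt(275) = 15*sqrt(11); 5*sqrt(176) = 20*sqrt(11); 3*sqrt(275) = 15*sqrt(11); 3*sqrt(176) = 12*sqrt(11); 2*sqrt(44) = 4*sqrt(11)
Combine: (-15 + 20 - 15 - 12 - 4)·sqrt(11) = -26*sqrt(11)

-26*sqrt(11)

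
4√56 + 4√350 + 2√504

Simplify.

4√56 = 8*√14; 4√350 = 20*√14; 2√504 = 12*√14
Combine: (8 + 20 + 12)·√14 = 40*√14

40*√14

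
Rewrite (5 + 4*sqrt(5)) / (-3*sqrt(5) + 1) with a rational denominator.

(-65 - 19*sqrt(5))/44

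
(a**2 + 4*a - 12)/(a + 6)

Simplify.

a - 2

Factor: a**2 + 4*a - 12 = (a - 2)*(a + 6)
Cancel the common factor (a + 6).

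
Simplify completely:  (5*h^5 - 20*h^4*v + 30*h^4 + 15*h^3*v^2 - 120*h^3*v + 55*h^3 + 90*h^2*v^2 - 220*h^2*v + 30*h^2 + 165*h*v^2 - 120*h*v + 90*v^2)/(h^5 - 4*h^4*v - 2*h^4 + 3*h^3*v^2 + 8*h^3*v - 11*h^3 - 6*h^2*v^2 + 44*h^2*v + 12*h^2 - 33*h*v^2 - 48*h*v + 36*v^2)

Factor: 5*h^5 - 20*h^4*v + 30*h^4 + 15*h^3*v^2 - 120*h^3*v + 55*h^3 + 90*h^2*v^2 - 220*h^2*v + 30*h^2 + 165*h*v^2 - 120*h*v + 90*v^2 = 5*(h - 3*v)*(h + 2)*(h + 3)*(h - v)*(h + 1);  h^5 - 4*h^4*v - 2*h^4 + 3*h^3*v^2 + 8*h^3*v - 11*h^3 - 6*h^2*v^2 + 44*h^2*v + 12*h^2 - 33*h*v^2 - 48*h*v + 36*v^2 = (h - 4)*(h - 3*v)*(h + 3)*(h - v)*(h - 1)
Cancel the common factors (h - v), (h + 3), (h - 3*v).

(5*h^2 + 15*h + 10)/(h^2 - 5*h + 4)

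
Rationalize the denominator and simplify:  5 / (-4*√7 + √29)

Multiply numerator and denominator by √29 + 4*√7.
Denominator becomes -83; numerator becomes 5*√29 + 20*√7.

(-20*√7 - 5*√29)/83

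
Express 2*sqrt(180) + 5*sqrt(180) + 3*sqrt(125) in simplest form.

57*sqrt(5)

2*sqrt(180) = 12*sqrt(5); 5*sqrt(180) = 30*sqrt(5); 3*sqrt(125) = 15*sqrt(5)
Combine: (12 + 30 + 15)·sqrt(5) = 57*sqrt(5)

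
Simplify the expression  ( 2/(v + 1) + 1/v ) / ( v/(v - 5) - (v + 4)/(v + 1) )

Numerator: 2/(v + 1) + 1/v = (3*v + 1)/(v^2 + v)
Denominator: v/(v - 5) - (v + 4)/(v + 1) = (2*v + 20)/(v^2 - 4*v - 5)
Divide: ((3*v + 1)/(v^2 + v)) · ((v^2 - 4*v - 5)/(2*v + 20)) = (3*v^2 - 14*v - 5)/(2*v^2 + 20*v)

(3*v^2 - 14*v - 5)/(2*v^2 + 20*v)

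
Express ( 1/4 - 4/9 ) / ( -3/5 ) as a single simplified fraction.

35/108

Numerator: 1/4 - 4/9 = -7/36
Denominator: -3/5 = -3/5
Divide: (-7/36) · (-5/3) = 35/108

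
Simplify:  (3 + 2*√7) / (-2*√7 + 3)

-(3 + 2*√7)²/19

Multiply numerator and denominator by 3 + 2*√7.
Denominator becomes -19; numerator becomes 12*√7 + 37.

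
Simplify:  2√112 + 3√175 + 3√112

35*√7

2√112 = 8*√7; 3√175 = 15*√7; 3√112 = 12*√7
Combine: (8 + 15 + 12)·√7 = 35*√7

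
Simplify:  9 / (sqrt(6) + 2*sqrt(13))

Multiply numerator and denominator by -2*sqrt(13) + sqrt(6).
Denominator becomes -46; numerator becomes -18*sqrt(13) + 9*sqrt(6).

(-9*sqrt(6) + 18*sqrt(13))/46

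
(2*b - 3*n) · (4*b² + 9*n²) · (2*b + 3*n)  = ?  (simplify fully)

16*b⁴ - 81*n⁴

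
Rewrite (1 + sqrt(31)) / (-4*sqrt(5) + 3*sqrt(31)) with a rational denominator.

(4*sqrt(5) + 3*sqrt(31) + 4*sqrt(155) + 93)/199

Multiply numerator and denominator by 4*sqrt(5) + 3*sqrt(31).
Denominator becomes 199; numerator becomes 4*sqrt(5) + 3*sqrt(31) + 4*sqrt(155) + 93.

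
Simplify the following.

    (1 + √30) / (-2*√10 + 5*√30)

Multiply numerator and denominator by 2*√10 + 5*√30.
Denominator becomes 710; numerator becomes 2*√10 + 5*√30 + 20*√3 + 150.

(2*√10 + 5*√30 + 20*√3 + 150)/710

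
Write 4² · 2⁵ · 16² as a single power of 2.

4² = 2^4; 2⁵ = 2^5; 16² = 2^8
Combine exponents: 2^17

2^17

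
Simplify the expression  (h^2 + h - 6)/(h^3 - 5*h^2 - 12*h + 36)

1/(h - 6)

Factor: h^2 + h - 6 = (h + 3)*(h - 2);  h^3 - 5*h^2 - 12*h + 36 = (h - 6)*(h - 2)*(h + 3)
Cancel the common factors (h - 2), (h + 3).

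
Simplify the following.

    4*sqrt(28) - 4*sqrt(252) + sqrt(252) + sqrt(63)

-7*sqrt(7)

4*sqrt(28) = 8*sqrt(7); 4*sqrt(252) = 24*sqrt(7); sqrt(252) = 6*sqrt(7); sqrt(63) = 3*sqrt(7)
Combine: (8 - 24 + 6 + 3)·sqrt(7) = -7*sqrt(7)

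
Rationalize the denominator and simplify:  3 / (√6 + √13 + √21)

Group as (√6 + √13) + √21; multiply by (√6 + √13) - √21, then rationalise the remaining surd.

(-9*√182 - 3*√21 + 21*√13 + 42*√6)/154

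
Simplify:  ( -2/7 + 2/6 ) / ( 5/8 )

8/105

Numerator: -2/7 + 2/6 = 1/21
Denominator: 5/8 = 5/8
Divide: (1/21) · (8/5) = 8/105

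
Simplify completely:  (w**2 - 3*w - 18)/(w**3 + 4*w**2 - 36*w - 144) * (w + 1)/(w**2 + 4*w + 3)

Factor: w**2 - 3*w - 18 = (w + 3)*(w - 6);  w**3 + 4*w**2 - 36*w - 144 = (w + 6)*(w + 4)*(w - 6);  w**2 + 4*w + 3 = (w + 3)*(w + 1)
Cancel the common factors (w + 1), (w + 3), (w - 6).

1/(w**2 + 10*w + 24)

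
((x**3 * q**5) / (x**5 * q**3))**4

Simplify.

q**8/x**8

Inside the bracket: (x**-2) * q**2
Raise to the power 4: (x**-8) * q**8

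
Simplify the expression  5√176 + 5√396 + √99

5√176 = 20*√11; 5√396 = 30*√11; √99 = 3*√11
Combine: (20 + 30 + 3)·√11 = 53*√11

53*√11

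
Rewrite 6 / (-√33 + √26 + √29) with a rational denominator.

(-11*√33 + 15*√29 + 18*√26 + √24882)/211

Group as (√26 + √29) - √33; multiply by (√26 + √29) + √33, then rationalise the remaining surd.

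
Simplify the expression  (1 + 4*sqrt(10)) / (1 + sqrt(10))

Multiply numerator and denominator by -sqrt(10) + 1.
Denominator becomes -9; numerator becomes -39 + 3*sqrt(10).

(-sqrt(10) + 13)/3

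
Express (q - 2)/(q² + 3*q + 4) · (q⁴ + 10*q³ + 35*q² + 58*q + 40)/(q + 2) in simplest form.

q² + 3*q - 10

Factor: q⁴ + 10*q³ + 35*q² + 58*q + 40 = (q + 5)·(q + 2)·(q² + 3*q + 4)
Cancel the common factors (q² + 3*q + 4), (q + 2).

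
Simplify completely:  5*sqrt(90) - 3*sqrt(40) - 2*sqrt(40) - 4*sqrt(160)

-11*sqrt(10)

5*sqrt(90) = 15*sqrt(10); 3*sqrt(40) = 6*sqrt(10); 2*sqrt(40) = 4*sqrt(10); 4*sqrt(160) = 16*sqrt(10)
Combine: (15 - 6 - 4 - 16)·sqrt(10) = -11*sqrt(10)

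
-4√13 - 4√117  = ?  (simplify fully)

-16*√13

4√13 = 4*√13; 4√117 = 12*√13
Combine: (-4 - 12)·√13 = -16*√13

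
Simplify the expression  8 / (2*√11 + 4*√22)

Multiply numerator and denominator by -4*√22 + 2*√11.
Denominator becomes -308; numerator becomes -32*√22 + 16*√11.

(-4*√11 + 8*√22)/77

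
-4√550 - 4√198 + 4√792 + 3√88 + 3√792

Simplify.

4√550 = 20*√22; 4√198 = 12*√22; 4√792 = 24*√22; 3√88 = 6*√22; 3√792 = 18*√22
Combine: (-20 - 12 + 24 + 6 + 18)·√22 = 16*√22

16*√22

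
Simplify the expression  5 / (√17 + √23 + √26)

Group as (√17 + √23) + √26; multiply by (√17 + √23) - √26, then rationalise the remaining surd.

(-5*√10166 + 35*√26 + 50*√23 + 80*√17)/684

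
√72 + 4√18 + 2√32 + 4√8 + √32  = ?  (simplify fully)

38*√2

√72 = 6*√2; 4√18 = 12*√2; 2√32 = 8*√2; 4√8 = 8*√2; √32 = 4*√2
Combine: (6 + 12 + 8 + 8 + 4)·√2 = 38*√2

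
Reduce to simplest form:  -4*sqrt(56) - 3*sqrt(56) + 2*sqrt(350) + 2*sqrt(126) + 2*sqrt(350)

12*sqrt(14)

4*sqrt(56) = 8*sqrt(14); 3*sqrt(56) = 6*sqrt(14); 2*sqrt(350) = 10*sqrt(14); 2*sqrt(126) = 6*sqrt(14); 2*sqrt(350) = 10*sqrt(14)
Combine: (-8 - 6 + 10 + 6 + 10)·sqrt(14) = 12*sqrt(14)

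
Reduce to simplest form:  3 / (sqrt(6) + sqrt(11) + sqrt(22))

Group as (sqrt(6) + sqrt(22)) + sqrt(11); multiply by (sqrt(6) + sqrt(22)) - sqrt(11), then rationalise the remaining surd.

(-132*sqrt(3) - 15*sqrt(22) + 51*sqrt(11) + 81*sqrt(6))/239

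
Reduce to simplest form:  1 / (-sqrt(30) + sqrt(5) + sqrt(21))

Group as (sqrt(5) + sqrt(21)) - sqrt(30); multiply by (sqrt(5) + sqrt(21)) + sqrt(30), then rationalise the remaining surd.

(2*sqrt(30) + 7*sqrt(21) + 23*sqrt(5) + 15*sqrt(14))/202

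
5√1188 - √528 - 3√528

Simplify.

5√1188 = 30*√33; √528 = 4*√33; 3√528 = 12*√33
Combine: (30 - 4 - 12)·√33 = 14*√33

14*√33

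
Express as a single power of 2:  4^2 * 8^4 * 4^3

2^22

4^2 = 2^4; 8^4 = 2^12; 4^3 = 2^6
Combine exponents: 2^22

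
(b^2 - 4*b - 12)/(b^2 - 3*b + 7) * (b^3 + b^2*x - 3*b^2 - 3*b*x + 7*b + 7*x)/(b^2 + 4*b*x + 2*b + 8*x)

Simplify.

Factor: b^2 - 4*b - 12 = (b - 6)*(b + 2);  b^3 + b^2*x - 3*b^2 - 3*b*x + 7*b + 7*x = (b + x)*(b^2 - 3*b + 7);  b^2 + 4*b*x + 2*b + 8*x = (b + 4*x)*(b + 2)
Cancel the common factors (b^2 - 3*b + 7), (b + 2).

(b^2 + b*x - 6*b - 6*x)/(b + 4*x)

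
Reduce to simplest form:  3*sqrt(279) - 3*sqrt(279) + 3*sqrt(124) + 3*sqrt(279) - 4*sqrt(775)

3*sqrt(279) = 9*sqrt(31); 3*sqrt(279) = 9*sqrt(31); 3*sqrt(124) = 6*sqrt(31); 3*sqrt(279) = 9*sqrt(31); 4*sqrt(775) = 20*sqrt(31)
Combine: (9 - 9 + 6 + 9 - 20)·sqrt(31) = -5*sqrt(31)

-5*sqrt(31)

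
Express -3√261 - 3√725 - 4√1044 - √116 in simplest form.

-50*√29

3√261 = 9*√29; 3√725 = 15*√29; 4√1044 = 24*√29; √116 = 2*√29
Combine: (-9 - 15 - 24 - 2)·√29 = -50*√29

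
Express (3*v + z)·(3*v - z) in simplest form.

9*v² - z²

Product of conjugates: (P+Q)(P-Q) = P^2 - Q^2.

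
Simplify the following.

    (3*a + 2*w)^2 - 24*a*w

After expansion: 9*a^2 - 12*a*w + 4*w^2 — a perfect-square trinomial.

(3*a - 2*w)^2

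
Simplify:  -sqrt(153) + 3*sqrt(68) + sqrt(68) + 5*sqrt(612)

35*sqrt(17)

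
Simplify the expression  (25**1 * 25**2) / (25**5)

5**(-4)

25**1 = 5**2; 25**2 = 5**4; 25**5 = 5**10
Combine exponents: 5**(-4)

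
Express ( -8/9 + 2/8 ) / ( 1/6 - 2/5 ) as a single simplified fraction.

115/42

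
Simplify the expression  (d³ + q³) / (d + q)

Apply the sum-of-cubes factorisation and cancel (d + q).

d² - d*q + q²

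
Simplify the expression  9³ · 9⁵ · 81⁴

3^32

9³ = 3^6; 9⁵ = 3^10; 81⁴ = 3^16
Combine exponents: 3^32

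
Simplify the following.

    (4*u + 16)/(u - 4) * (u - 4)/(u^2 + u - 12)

Factor: 4*u + 16 = 4*(u + 4);  u^2 + u - 12 = (u + 4)*(u - 3)
Cancel the common factors (u - 4), (u + 4).

4/(u - 3)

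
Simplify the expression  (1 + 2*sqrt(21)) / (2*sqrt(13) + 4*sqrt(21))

(-2*sqrt(273) - sqrt(13) + 2*sqrt(21) + 84)/142

Multiply numerator and denominator by -2*sqrt(13) + 4*sqrt(21).
Denominator becomes 284; numerator becomes -4*sqrt(273) - 2*sqrt(13) + 4*sqrt(21) + 168.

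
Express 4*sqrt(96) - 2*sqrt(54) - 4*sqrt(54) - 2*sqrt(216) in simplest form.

4*sqrt(96) = 16*sqrt(6); 2*sqrt(54) = 6*sqrt(6); 4*sqrt(54) = 12*sqrt(6); 2*sqrt(216) = 12*sqrt(6)
Combine: (16 - 6 - 12 - 12)·sqrt(6) = -14*sqrt(6)

-14*sqrt(6)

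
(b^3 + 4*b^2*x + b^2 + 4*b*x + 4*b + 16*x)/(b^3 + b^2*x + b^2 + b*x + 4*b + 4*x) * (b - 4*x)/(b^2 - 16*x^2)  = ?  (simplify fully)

Factor: b^3 + 4*b^2*x + b^2 + 4*b*x + 4*b + 16*x = (b^2 + b + 4)*(b + 4*x);  b^3 + b^2*x + b^2 + b*x + 4*b + 4*x = (b + x)*(b^2 + b + 4);  b^2 - 16*x^2 = (b + 4*x)*(b - 4*x)
Cancel the common factors (b^2 + b + 4), (b - 4*x), (b + 4*x).

1/(b + x)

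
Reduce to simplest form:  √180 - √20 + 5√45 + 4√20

27*√5

√180 = 6*√5; √20 = 2*√5; 5√45 = 15*√5; 4√20 = 8*√5
Combine: (6 - 2 + 15 + 8)·√5 = 27*√5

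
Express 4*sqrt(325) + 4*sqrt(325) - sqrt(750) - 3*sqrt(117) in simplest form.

-5*sqrt(30) + 31*sqrt(13)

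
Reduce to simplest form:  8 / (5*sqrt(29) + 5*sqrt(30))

Multiply numerator and denominator by -5*sqrt(30) + 5*sqrt(29).
Denominator becomes -25; numerator becomes -40*sqrt(30) + 40*sqrt(29).

(-8*sqrt(29) + 8*sqrt(30))/5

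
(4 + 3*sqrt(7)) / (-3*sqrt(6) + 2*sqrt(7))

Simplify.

Multiply numerator and denominator by 2*sqrt(7) + 3*sqrt(6).
Denominator becomes -26; numerator becomes 8*sqrt(7) + 12*sqrt(6) + 42 + 9*sqrt(42).

(-9*sqrt(42) - 42 - 12*sqrt(6) - 8*sqrt(7))/26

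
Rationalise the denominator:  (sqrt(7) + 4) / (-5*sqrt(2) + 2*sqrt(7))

(-20*sqrt(2) - 8*sqrt(7) - 5*sqrt(14) - 14)/22

Multiply numerator and denominator by 2*sqrt(7) + 5*sqrt(2).
Denominator becomes -22; numerator becomes 14 + 5*sqrt(14) + 8*sqrt(7) + 20*sqrt(2).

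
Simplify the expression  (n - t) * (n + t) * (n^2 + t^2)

Telescope via difference of squares: (n+t)(n-t) = n^2 - t^2, then repeat with the next factor.

n^4 - t^4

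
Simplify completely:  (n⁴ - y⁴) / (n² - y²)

n² + y²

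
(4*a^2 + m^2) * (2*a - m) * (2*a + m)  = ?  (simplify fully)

((2*a)+m)((2*a)-m) = 4*a^2 - m^2; continue pairing.

16*a^4 - m^4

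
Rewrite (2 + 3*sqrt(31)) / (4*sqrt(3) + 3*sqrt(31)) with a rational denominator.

Multiply numerator and denominator by -4*sqrt(3) + 3*sqrt(31).
Denominator becomes 231; numerator becomes -12*sqrt(93) - 8*sqrt(3) + 6*sqrt(31) + 279.

(-12*sqrt(93) - 8*sqrt(3) + 6*sqrt(31) + 279)/231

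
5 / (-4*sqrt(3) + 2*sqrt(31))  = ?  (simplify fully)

Multiply numerator and denominator by 4*sqrt(3) + 2*sqrt(31).
Denominator becomes 76; numerator becomes 20*sqrt(3) + 10*sqrt(31).

(10*sqrt(3) + 5*sqrt(31))/38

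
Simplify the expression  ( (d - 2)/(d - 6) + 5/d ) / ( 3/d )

Numerator: (d - 2)/(d - 6) + 5/d = (d² + 3*d - 30)/(d² - 6*d)
Denominator: 3/d = 3/d
Divide: ((d² + 3*d - 30)/(d² - 6*d)) · (d/3) = (d² + 3*d - 30)/(3*d - 18)

(d² + 3*d - 30)/(3*d - 18)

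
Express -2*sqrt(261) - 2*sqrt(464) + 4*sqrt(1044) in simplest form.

10*sqrt(29)

2*sqrt(261) = 6*sqrt(29); 2*sqrt(464) = 8*sqrt(29); 4*sqrt(1044) = 24*sqrt(29)
Combine: (-6 - 8 + 24)·sqrt(29) = 10*sqrt(29)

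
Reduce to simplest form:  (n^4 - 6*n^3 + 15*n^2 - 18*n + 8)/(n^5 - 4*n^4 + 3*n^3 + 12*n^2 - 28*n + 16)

1/(n + 2)

Factor: n^4 - 6*n^3 + 15*n^2 - 18*n + 8 = (n^2 - 3*n + 4)*(n - 1)*(n - 2);  n^5 - 4*n^4 + 3*n^3 + 12*n^2 - 28*n + 16 = (n + 2)*(n - 2)*(n^2 - 3*n + 4)*(n - 1)
Cancel the common factors (n^2 - 3*n + 4), (n - 2), (n - 1).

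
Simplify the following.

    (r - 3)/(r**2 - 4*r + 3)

1/(r - 1)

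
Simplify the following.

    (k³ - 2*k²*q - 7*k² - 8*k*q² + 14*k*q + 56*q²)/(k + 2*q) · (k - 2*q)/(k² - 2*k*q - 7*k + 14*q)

Factor: k³ - 2*k²*q - 7*k² - 8*k*q² + 14*k*q + 56*q² = (k - 7)·(k - 4*q)·(k + 2*q);  k² - 2*k*q - 7*k + 14*q = (k - 7)·(k - 2*q)
Cancel the common factors (k + 2*q), (k - 7), (k - 2*q).

k - 4*q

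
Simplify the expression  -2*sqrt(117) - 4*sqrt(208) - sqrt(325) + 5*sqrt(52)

2*sqrt(117) = 6*sqrt(13); 4*sqrt(208) = 16*sqrt(13); sqrt(325) = 5*sqrt(13); 5*sqrt(52) = 10*sqrt(13)
Combine: (-6 - 16 - 5 + 10)·sqrt(13) = -17*sqrt(13)

-17*sqrt(13)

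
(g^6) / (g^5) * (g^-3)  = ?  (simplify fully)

Quotient: g^1
Multiply by (g^-3): add exponents.

g^(-2)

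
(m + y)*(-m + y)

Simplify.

-m^2 + y^2

Difference of squares with P = y, Q = m.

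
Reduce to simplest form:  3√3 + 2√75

3√3 = 3*√3; 2√75 = 10*√3
Combine: (3 + 10)·√3 = 13*√3

13*√3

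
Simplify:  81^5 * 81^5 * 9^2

3^44

81^5 = 3^20; 81^5 = 3^20; 9^2 = 3^4
Combine exponents: 3^44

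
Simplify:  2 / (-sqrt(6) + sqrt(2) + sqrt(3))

(2*sqrt(6) + 10*sqrt(3) + 14*sqrt(2) + 24)/23

Group as (sqrt(2) + sqrt(3)) - sqrt(6); multiply by (sqrt(2) + sqrt(3)) + sqrt(6), then rationalise the remaining surd.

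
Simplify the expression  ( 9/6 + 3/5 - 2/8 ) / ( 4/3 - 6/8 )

111/35

Numerator: 9/6 + 3/5 - 2/8 = 37/20
Denominator: 4/3 - 6/8 = 7/12
Divide: (37/20) · (12/7) = 111/35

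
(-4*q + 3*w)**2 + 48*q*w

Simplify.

(4*q + 3*w)**2

Expand the square and combine the 48*q*w term.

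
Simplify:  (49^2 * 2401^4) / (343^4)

49^2 = 7^4; 2401^4 = 7^16; 343^4 = 7^12
Combine exponents: 7^8

7^8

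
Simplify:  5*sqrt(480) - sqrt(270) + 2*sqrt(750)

27*sqrt(30)

5*sqrt(480) = 20*sqrt(30); sqrt(270) = 3*sqrt(30); 2*sqrt(750) = 10*sqrt(30)
Combine: (20 - 3 + 10)·sqrt(30) = 27*sqrt(30)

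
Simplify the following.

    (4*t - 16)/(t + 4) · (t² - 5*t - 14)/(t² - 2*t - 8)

Factor: 4*t - 16 = 4·(t - 4);  t² - 5*t - 14 = (t - 7)·(t + 2);  t² - 2*t - 8 = (t - 4)·(t + 2)
Cancel the common factors (t + 2), (t - 4).

(4*t - 28)/(t + 4)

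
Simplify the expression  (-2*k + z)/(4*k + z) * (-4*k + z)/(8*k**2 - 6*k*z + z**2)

Factor: 8*k**2 - 6*k*z + z**2 = (-2*k + z)*(-4*k + z)
Cancel the common factors (-4*k + z), (-2*k + z).

1/(4*k + z)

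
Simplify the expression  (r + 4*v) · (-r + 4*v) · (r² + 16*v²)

-r⁴ + 256*v⁴

Pair the conjugate factors: ((4*v)+r)((4*v)-r) = -r² + 16*v², then repeat with the next factor.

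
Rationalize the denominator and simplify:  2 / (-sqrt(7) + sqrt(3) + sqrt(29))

(-66*sqrt(3) - 4*sqrt(609) + 50*sqrt(7) + 38*sqrt(29))/277

Group as (sqrt(3) + sqrt(29)) - sqrt(7); multiply by (sqrt(3) + sqrt(29)) + sqrt(7), then rationalise the remaining surd.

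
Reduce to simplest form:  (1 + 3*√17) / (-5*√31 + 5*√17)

Multiply numerator and denominator by 5*√17 + 5*√31.
Denominator becomes -350; numerator becomes 5*√17 + 5*√31 + 255 + 15*√527.

(-3*√527 - 51 - √31 - √17)/70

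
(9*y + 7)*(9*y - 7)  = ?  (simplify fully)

81*y**2 - 49

Product of conjugates: (P+Q)(P-Q) = P**2 - Q**2.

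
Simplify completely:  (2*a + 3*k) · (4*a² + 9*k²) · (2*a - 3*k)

Telescope via difference of squares: ((2*a)+(3*k))((2*a)-(3*k)) = 4*a² - 9*k², then repeat with the next factor.

16*a⁴ - 81*k⁴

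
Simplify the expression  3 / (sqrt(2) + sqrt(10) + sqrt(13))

Group as (sqrt(2) + sqrt(13)) + sqrt(10); multiply by (sqrt(2) + sqrt(13)) - sqrt(10), then rationalise the remaining surd.

(-12*sqrt(65) - 3*sqrt(13) + 15*sqrt(10) + 63*sqrt(2))/79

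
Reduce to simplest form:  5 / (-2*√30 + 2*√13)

Multiply numerator and denominator by 2*√13 + 2*√30.
Denominator becomes -68; numerator becomes 10*√13 + 10*√30.

(-5*√30 - 5*√13)/34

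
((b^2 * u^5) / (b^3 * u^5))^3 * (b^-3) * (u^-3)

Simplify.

Inside the bracket: (b^-1)
Raise to the power 3: (b^-3)
Multiply by (b^-3) * (u^-3): add exponents.

1/(b^6*u^3)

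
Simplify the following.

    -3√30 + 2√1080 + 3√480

21*√30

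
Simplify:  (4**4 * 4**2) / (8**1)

2**9

4**4 = 2**8; 4**2 = 2**4; 8**1 = 2**3
Combine exponents: 2**9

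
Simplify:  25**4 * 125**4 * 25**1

5**22

25**4 = 5**8; 125**4 = 5**12; 25**1 = 5**2
Combine exponents: 5**22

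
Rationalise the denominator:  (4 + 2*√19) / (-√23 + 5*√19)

Multiply numerator and denominator by √23 + 5*√19.
Denominator becomes 452; numerator becomes 4*√23 + 2*√437 + 20*√19 + 190.

(2*√23 + √437 + 10*√19 + 95)/226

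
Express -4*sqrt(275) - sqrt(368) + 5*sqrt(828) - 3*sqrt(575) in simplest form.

-20*sqrt(11) + 11*sqrt(23)

4*sqrt(275) = 20*sqrt(11); sqrt(368) = 4*sqrt(23); 5*sqrt(828) = 30*sqrt(23); 3*sqrt(575) = 15*sqrt(23)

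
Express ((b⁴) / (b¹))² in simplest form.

b⁶

Inside the bracket: b³
Raise to the power 2: b⁶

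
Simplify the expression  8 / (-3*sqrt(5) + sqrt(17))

Multiply numerator and denominator by sqrt(17) + 3*sqrt(5).
Denominator becomes -28; numerator becomes 8*sqrt(17) + 24*sqrt(5).

(-6*sqrt(5) - 2*sqrt(17))/7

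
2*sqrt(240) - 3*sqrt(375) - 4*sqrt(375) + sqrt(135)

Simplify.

-24*sqrt(15)

2*sqrt(240) = 8*sqrt(15); 3*sqrt(375) = 15*sqrt(15); 4*sqrt(375) = 20*sqrt(15); sqrt(135) = 3*sqrt(15)
Combine: (8 - 15 - 20 + 3)·sqrt(15) = -24*sqrt(15)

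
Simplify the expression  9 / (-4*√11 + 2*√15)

(-18*√11 - 9*√15)/58

Multiply numerator and denominator by 2*√15 + 4*√11.
Denominator becomes -116; numerator becomes 18*√15 + 36*√11.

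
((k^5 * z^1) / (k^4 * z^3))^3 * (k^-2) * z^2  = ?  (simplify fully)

Inside the bracket: k^1 * (z^-2)
Raise to the power 3: k^3 * (z^-6)
Multiply by (k^-2) * z^2: add exponents.

k/z^4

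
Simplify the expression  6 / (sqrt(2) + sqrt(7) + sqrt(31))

Group as (sqrt(2) + sqrt(31)) + sqrt(7); multiply by (sqrt(2) + sqrt(31)) - sqrt(7), then rationalise the remaining surd.

(-39*sqrt(7) - 54*sqrt(2) + 3*sqrt(434) + 33*sqrt(31))/107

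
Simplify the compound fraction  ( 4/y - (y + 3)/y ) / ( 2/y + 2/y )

-y/4 + 1/4

Numerator: 4/y - (y + 3)/y = (-y + 1)/y
Denominator: 2/y + 2/y = 4/y
Divide: ((-y + 1)/y) · (y/4) = -y/4 + 1/4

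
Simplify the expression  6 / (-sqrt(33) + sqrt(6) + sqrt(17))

(15*sqrt(33) + 33*sqrt(17) + 66*sqrt(6) + 9*sqrt(374))/77

Group as (sqrt(6) + sqrt(17)) - sqrt(33); multiply by (sqrt(6) + sqrt(17)) + sqrt(33), then rationalise the remaining surd.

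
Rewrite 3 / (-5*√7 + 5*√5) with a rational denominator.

(-3*√7 - 3*√5)/10

Multiply numerator and denominator by 5*√5 + 5*√7.
Denominator becomes -50; numerator becomes 15*√5 + 15*√7.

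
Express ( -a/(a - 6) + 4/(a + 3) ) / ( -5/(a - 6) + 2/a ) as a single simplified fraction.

(a^3 - a^2 + 24*a)/(3*a^2 + 21*a + 36)

Numerator: -a/(a - 6) + 4/(a + 3) = (-a^2 + a - 24)/(a^2 - 3*a - 18)
Denominator: -5/(a - 6) + 2/a = (-3*a - 12)/(a^2 - 6*a)
Divide: ((-a^2 + a - 24)/(a^2 - 3*a - 18)) · ((a^2 - 6*a)/(-3*a - 12)) = (a^3 - a^2 + 24*a)/(3*a^2 + 21*a + 36)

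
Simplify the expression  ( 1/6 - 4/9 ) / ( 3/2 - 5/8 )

-20/63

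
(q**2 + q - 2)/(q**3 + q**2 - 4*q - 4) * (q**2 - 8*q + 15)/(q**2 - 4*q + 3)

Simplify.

(q - 5)/(q**2 - q - 2)

Factor: q**2 + q - 2 = (q - 1)*(q + 2);  q**3 + q**2 - 4*q - 4 = (q - 2)*(q + 1)*(q + 2);  q**2 - 8*q + 15 = (q - 3)*(q - 5);  q**2 - 4*q + 3 = (q - 1)*(q - 3)
Cancel the common factors (q + 2), (q - 3), (q - 1).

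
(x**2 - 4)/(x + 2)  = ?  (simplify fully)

x - 2

Factor: x**2 - 4 = (x - 2)*(x + 2)
Cancel the common factor (x + 2).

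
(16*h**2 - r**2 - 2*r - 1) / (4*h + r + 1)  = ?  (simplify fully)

4*h - r - 1

Difference of squares: factor out (4*h + r + 1).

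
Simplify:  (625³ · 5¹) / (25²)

625³ = 5^12; 5¹ = 5^1; 25² = 5^4
Combine exponents: 5^9

5^9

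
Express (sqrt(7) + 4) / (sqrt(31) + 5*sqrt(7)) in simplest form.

(-4*sqrt(31) - sqrt(217) + 35 + 20*sqrt(7))/144

Multiply numerator and denominator by -sqrt(31) + 5*sqrt(7).
Denominator becomes 144; numerator becomes -4*sqrt(31) - sqrt(217) + 35 + 20*sqrt(7).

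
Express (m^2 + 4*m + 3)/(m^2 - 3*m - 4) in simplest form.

Factor: m^2 + 4*m + 3 = (m + 1)*(m + 3);  m^2 - 3*m - 4 = (m - 4)*(m + 1)
Cancel the common factor (m + 1).

(m + 3)/(m - 4)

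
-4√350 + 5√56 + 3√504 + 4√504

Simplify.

4√350 = 20*√14; 5√56 = 10*√14; 3√504 = 18*√14; 4√504 = 24*√14
Combine: (-20 + 10 + 18 + 24)·√14 = 32*√14

32*√14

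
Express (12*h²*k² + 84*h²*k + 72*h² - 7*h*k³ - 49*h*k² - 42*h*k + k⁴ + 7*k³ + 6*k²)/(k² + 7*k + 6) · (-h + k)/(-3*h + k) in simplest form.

4*h² - 5*h*k + k²

Factor: 12*h²*k² + 84*h²*k + 72*h² - 7*h*k³ - 49*h*k² - 42*h*k + k⁴ + 7*k³ + 6*k² = (k + 1)·(k + 6)·(-3*h + k)·(-4*h + k);  k² + 7*k + 6 = (k + 1)·(k + 6)
Cancel the common factors (-3*h + k), (k + 6), (k + 1).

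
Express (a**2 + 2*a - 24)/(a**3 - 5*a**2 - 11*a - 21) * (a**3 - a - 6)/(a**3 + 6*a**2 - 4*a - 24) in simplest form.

(a - 4)/(a**2 - 5*a - 14)

Factor: a**2 + 2*a - 24 = (a + 6)*(a - 4);  a**3 - 5*a**2 - 11*a - 21 = (a**2 + 2*a + 3)*(a - 7);  a**3 - a - 6 = (a**2 + 2*a + 3)*(a - 2);  a**3 + 6*a**2 - 4*a - 24 = (a + 6)*(a + 2)*(a - 2)
Cancel the common factors (a**2 + 2*a + 3), (a + 6), (a - 2).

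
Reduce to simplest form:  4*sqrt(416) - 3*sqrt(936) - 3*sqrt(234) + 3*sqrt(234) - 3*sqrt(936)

4*sqrt(416) = 16*sqrt(26); 3*sqrt(936) = 18*sqrt(26); 3*sqrt(234) = 9*sqrt(26); 3*sqrt(234) = 9*sqrt(26); 3*sqrt(936) = 18*sqrt(26)
Combine: (16 - 18 - 9 + 9 - 18)·sqrt(26) = -20*sqrt(26)

-20*sqrt(26)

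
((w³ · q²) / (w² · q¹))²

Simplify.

q²*w²

Inside the bracket: w¹ · q¹
Raise to the power 2: w² · q²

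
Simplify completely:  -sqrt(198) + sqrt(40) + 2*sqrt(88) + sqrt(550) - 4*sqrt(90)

sqrt(198) = 3*sqrt(22); sqrt(40) = 2*sqrt(10); 2*sqrt(88) = 4*sqrt(22); sqrt(550) = 5*sqrt(22); 4*sqrt(90) = 12*sqrt(10)

-10*sqrt(10) + 6*sqrt(22)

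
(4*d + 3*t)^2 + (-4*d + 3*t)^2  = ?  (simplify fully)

32*d^2 + 18*t^2

Write as f((3*t),(4*d)) + f((3*t),-(4*d)) and expand.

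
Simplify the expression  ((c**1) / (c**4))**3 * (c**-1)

c**(-10)

Inside the bracket: (c**-3)
Raise to the power 3: (c**-9)
Multiply by (c**-1): add exponents.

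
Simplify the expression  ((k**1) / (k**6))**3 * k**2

k**(-13)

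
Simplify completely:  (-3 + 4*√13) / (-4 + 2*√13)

(5*√13 + 46)/18

Multiply numerator and denominator by -2*√13 - 4.
Denominator becomes -36; numerator becomes -92 - 10*√13.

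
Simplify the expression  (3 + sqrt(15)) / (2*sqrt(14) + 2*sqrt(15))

(-sqrt(210) - 3*sqrt(14) + 3*sqrt(15) + 15)/2

Multiply numerator and denominator by -2*sqrt(14) + 2*sqrt(15).
Denominator becomes 4; numerator becomes -2*sqrt(210) - 6*sqrt(14) + 6*sqrt(15) + 30.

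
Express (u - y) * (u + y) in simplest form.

u^2 - y^2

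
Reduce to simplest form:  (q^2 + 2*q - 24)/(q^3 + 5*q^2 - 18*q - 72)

1/(q + 3)

Factor: q^2 + 2*q - 24 = (q + 6)*(q - 4);  q^3 + 5*q^2 - 18*q - 72 = (q - 4)*(q + 6)*(q + 3)
Cancel the common factors (q + 6), (q - 4).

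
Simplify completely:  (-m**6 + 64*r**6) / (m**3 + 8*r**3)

-m**6 + 64*r**6 factors as (-m + 2*r)*(m + 2*r)*(m**2 - 2*m*r + 4*r**2)*(m**2 + 2*m*r + 4*r**2).

-m**3 + 8*r**3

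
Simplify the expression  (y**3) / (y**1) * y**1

y**3

Quotient: y**2
Multiply by y**1: add exponents.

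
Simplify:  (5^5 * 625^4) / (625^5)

5^5 = 5^5; 625^4 = 5^16; 625^5 = 5^20
Combine exponents: 5^1

5^1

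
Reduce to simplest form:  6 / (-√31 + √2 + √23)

(9*√31 + 15*√23 + 78*√2 + 3*√1426)/37

Group as (√2 + √23) - √31; multiply by (√2 + √23) + √31, then rationalise the remaining surd.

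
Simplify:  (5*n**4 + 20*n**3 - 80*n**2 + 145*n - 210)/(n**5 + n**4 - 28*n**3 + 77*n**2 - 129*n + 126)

5/(n - 3)

Factor: 5*n**4 + 20*n**3 - 80*n**2 + 145*n - 210 = 5*(n - 2)*(n + 7)*(n**2 - n + 3);  n**5 + n**4 - 28*n**3 + 77*n**2 - 129*n + 126 = (n**2 - n + 3)*(n + 7)*(n - 3)*(n - 2)
Cancel the common factors (n**2 - n + 3), (n + 7), (n - 2).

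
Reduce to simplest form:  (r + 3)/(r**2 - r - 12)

Factor: r**2 - r - 12 = (r - 4)*(r + 3)
Cancel the common factor (r + 3).

1/(r - 4)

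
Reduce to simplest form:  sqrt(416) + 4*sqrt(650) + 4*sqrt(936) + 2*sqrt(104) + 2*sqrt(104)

sqrt(416) = 4*sqrt(26); 4*sqrt(650) = 20*sqrt(26); 4*sqrt(936) = 24*sqrt(26); 2*sqrt(104) = 4*sqrt(26); 2*sqrt(104) = 4*sqrt(26)
Combine: (4 + 20 + 24 + 4 + 4)·sqrt(26) = 56*sqrt(26)

56*sqrt(26)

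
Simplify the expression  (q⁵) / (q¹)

q⁴

Quotient: q⁴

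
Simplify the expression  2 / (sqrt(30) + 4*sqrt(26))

Multiply numerator and denominator by -sqrt(30) + 4*sqrt(26).
Denominator becomes 386; numerator becomes -2*sqrt(30) + 8*sqrt(26).

(-sqrt(30) + 4*sqrt(26))/193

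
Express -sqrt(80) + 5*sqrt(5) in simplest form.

sqrt(5)

sqrt(80) = 4*sqrt(5); 5*sqrt(5) = 5*sqrt(5)
Combine: (-4 + 5)·sqrt(5) = sqrt(5)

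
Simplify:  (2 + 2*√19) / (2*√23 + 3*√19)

Multiply numerator and denominator by -2*√23 + 3*√19.
Denominator becomes 79; numerator becomes -4*√437 - 4*√23 + 6*√19 + 114.

(-4*√437 - 4*√23 + 6*√19 + 114)/79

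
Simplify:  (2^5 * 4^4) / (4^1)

2^11

2^5 = 2^5; 4^4 = 2^8; 4^1 = 2^2
Combine exponents: 2^11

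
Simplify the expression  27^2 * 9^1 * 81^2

3^16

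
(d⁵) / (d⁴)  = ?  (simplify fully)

d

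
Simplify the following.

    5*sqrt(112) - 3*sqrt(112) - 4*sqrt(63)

5*sqrt(112) = 20*sqrt(7); 3*sqrt(112) = 12*sqrt(7); 4*sqrt(63) = 12*sqrt(7)
Combine: (20 - 12 - 12)·sqrt(7) = -4*sqrt(7)

-4*sqrt(7)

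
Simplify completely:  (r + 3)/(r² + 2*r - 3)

Factor: r² + 2*r - 3 = (r + 3)·(r - 1)
Cancel the common factor (r + 3).

1/(r - 1)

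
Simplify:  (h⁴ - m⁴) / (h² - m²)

Difference of fourth powers: factor out (h² - m²).

h² + m²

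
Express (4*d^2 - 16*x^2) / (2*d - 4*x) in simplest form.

2*d + 4*x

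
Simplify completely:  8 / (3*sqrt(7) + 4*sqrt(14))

(-24*sqrt(7) + 32*sqrt(14))/161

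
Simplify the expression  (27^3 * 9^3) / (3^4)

3^11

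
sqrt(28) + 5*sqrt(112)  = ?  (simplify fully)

22*sqrt(7)

sqrt(28) = 2*sqrt(7); 5*sqrt(112) = 20*sqrt(7)
Combine: (2 + 20)·sqrt(7) = 22*sqrt(7)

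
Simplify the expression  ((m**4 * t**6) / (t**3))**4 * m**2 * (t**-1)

m**18*t**11

Inside the bracket: m**4 * t**3
Raise to the power 4: m**16 * t**12
Multiply by m**2 * (t**-1): add exponents.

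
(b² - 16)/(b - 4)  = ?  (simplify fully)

Factor: b² - 16 = (b + 4)·(b - 4)
Cancel the common factor (b - 4).

b + 4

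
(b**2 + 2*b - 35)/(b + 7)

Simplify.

Factor: b**2 + 2*b - 35 = (b + 7)*(b - 5)
Cancel the common factor (b + 7).

b - 5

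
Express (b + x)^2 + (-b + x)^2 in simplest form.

2*b^2 + 2*x^2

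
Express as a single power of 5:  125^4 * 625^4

5^28

125^4 = 5^12; 625^4 = 5^16
Combine exponents: 5^28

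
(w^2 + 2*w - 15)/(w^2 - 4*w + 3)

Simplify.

Factor: w^2 + 2*w - 15 = (w - 3)*(w + 5);  w^2 - 4*w + 3 = (w - 1)*(w - 3)
Cancel the common factor (w - 3).

(w + 5)/(w - 1)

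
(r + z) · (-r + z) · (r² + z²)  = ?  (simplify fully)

-r⁴ + z⁴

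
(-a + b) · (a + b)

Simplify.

Pair the conjugate factors: (b+a)(b-a) = -a² + b².

-a² + b²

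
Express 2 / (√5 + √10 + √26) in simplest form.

Group as (√5 + √26) + √10; multiply by (√5 + √26) - √10, then rationalise the remaining surd.

(-40*√13 - 22*√26 + 42*√10 + 62*√5)/79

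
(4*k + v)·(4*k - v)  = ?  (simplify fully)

(4*k)^2 - (v)^2 = 16*k² - v².

16*k² - v²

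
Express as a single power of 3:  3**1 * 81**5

3**1 = 3**1; 81**5 = 3**20
Combine exponents: 3**21

3**21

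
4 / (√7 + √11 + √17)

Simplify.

Group as (√11 + √17) + √7; multiply by (√11 + √17) - √7, then rationalise the remaining surd.

(-8*√1309 + 4*√17 + 52*√11 + 84*√7)/307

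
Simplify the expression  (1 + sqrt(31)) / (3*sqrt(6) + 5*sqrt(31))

Multiply numerator and denominator by -3*sqrt(6) + 5*sqrt(31).
Denominator becomes 721; numerator becomes -3*sqrt(186) - 3*sqrt(6) + 5*sqrt(31) + 155.

(-3*sqrt(186) - 3*sqrt(6) + 5*sqrt(31) + 155)/721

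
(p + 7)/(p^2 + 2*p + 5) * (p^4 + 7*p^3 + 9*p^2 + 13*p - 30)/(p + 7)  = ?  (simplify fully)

p^2 + 5*p - 6

Factor: p^4 + 7*p^3 + 9*p^2 + 13*p - 30 = (p - 1)*(p + 6)*(p^2 + 2*p + 5)
Cancel the common factors (p^2 + 2*p + 5), (p + 7).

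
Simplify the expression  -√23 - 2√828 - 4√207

-25*√23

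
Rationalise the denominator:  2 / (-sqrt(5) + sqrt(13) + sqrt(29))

Group as (sqrt(13) + sqrt(29)) - sqrt(5); multiply by (sqrt(13) + sqrt(29)) + sqrt(5), then rationalise the remaining surd.

(-74*sqrt(5) - 22*sqrt(29) + 42*sqrt(13) + 4*sqrt(1885))/139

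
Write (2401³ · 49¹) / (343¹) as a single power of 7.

2401³ = 7^12; 49¹ = 7^2; 343¹ = 7^3
Combine exponents: 7^11

7^11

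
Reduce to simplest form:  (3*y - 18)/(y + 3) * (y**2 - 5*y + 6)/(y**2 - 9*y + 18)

(3*y - 6)/(y + 3)

Factor: 3*y - 18 = 3*(y - 6);  y**2 - 5*y + 6 = (y - 2)*(y - 3);  y**2 - 9*y + 18 = (y - 6)*(y - 3)
Cancel the common factors (y - 3), (y - 6).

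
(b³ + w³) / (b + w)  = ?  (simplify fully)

b² - b*w + w²

b^3 + w^3 = (b + w)(b² - b*w + w²).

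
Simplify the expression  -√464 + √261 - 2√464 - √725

√464 = 4*√29; √261 = 3*√29; 2√464 = 8*√29; √725 = 5*√29
Combine: (-4 + 3 - 8 - 5)·√29 = -14*√29

-14*√29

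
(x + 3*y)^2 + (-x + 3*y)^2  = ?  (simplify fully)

Only the even-power cross terms survive.

2*x^2 + 18*y^2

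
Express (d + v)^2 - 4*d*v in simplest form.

(d - v)^2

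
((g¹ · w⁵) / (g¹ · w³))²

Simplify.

Inside the bracket: w²
Raise to the power 2: w⁴

w⁴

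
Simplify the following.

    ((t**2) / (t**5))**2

t**(-6)

Inside the bracket: (t**-3)
Raise to the power 2: (t**-6)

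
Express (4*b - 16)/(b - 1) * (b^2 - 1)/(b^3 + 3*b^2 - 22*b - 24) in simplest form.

Factor: 4*b - 16 = 4*(b - 4);  b^2 - 1 = (b - 1)*(b + 1);  b^3 + 3*b^2 - 22*b - 24 = (b + 1)*(b - 4)*(b + 6)
Cancel the common factors (b - 1), (b + 1), (b - 4).

4/(b + 6)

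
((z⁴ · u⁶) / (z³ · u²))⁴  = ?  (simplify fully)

u^16*z⁴

Inside the bracket: z¹ · u⁴
Raise to the power 4: z⁴ · u^16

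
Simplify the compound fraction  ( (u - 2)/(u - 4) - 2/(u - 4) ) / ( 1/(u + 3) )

Numerator: (u - 2)/(u - 4) - 2/(u - 4) = 1
Denominator: 1/(u + 3) = 1/(u + 3)
Divide: (1) · (u + 3) = u + 3

u + 3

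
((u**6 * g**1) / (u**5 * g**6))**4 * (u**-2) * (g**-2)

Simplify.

Inside the bracket: u**1 * (g**-5)
Raise to the power 4: u**4 * (g**-20)
Multiply by (u**-2) * (g**-2): add exponents.

u**2/g**22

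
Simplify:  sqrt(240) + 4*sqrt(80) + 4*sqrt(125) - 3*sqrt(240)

-8*sqrt(15) + 36*sqrt(5)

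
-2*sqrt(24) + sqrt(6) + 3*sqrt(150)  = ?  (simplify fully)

12*sqrt(6)

2*sqrt(24) = 4*sqrt(6); sqrt(6) = sqrt(6); 3*sqrt(150) = 15*sqrt(6)
Combine: (-4 + 1 + 15)·sqrt(6) = 12*sqrt(6)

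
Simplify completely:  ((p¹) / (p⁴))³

Inside the bracket: (p^-3)
Raise to the power 3: (p^-9)

p^(-9)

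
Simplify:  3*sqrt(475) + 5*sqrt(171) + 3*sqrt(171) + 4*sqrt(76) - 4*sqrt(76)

39*sqrt(19)

3*sqrt(475) = 15*sqrt(19); 5*sqrt(171) = 15*sqrt(19); 3*sqrt(171) = 9*sqrt(19); 4*sqrt(76) = 8*sqrt(19); 4*sqrt(76) = 8*sqrt(19)
Combine: (15 + 15 + 9 + 8 - 8)·sqrt(19) = 39*sqrt(19)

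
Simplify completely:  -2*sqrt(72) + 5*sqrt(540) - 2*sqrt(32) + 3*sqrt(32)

-8*sqrt(2) + 30*sqrt(15)

2*sqrt(72) = 12*sqrt(2); 5*sqrt(540) = 30*sqrt(15); 2*sqrt(32) = 8*sqrt(2); 3*sqrt(32) = 12*sqrt(2)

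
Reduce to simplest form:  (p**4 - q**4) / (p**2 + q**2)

p**4 - q**4 factors as (p - q)*(p + q)*(p**2 + q**2).

p**2 - q**2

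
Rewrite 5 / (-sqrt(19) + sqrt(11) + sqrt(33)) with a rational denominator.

(-125*sqrt(19) - 15*sqrt(33) + 205*sqrt(11) + 110*sqrt(57))/827

Group as (sqrt(11) + sqrt(33)) - sqrt(19); multiply by (sqrt(11) + sqrt(33)) + sqrt(19), then rationalise the remaining surd.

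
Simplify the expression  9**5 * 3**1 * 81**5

9**5 = 3**10; 3**1 = 3**1; 81**5 = 3**20
Combine exponents: 3**31

3**31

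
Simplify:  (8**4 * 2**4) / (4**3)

8**4 = 2**12; 2**4 = 2**4; 4**3 = 2**6
Combine exponents: 2**10

2**10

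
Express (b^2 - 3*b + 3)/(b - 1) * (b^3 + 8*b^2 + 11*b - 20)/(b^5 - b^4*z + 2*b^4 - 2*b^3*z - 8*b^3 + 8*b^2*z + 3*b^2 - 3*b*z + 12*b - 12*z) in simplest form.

(-b - 5)/(-b^2 + b*z - b + z)

Factor: b^3 + 8*b^2 + 11*b - 20 = (b + 5)*(b + 4)*(b - 1);  b^5 - b^4*z + 2*b^4 - 2*b^3*z - 8*b^3 + 8*b^2*z + 3*b^2 - 3*b*z + 12*b - 12*z = (b + 1)*(b^2 - 3*b + 3)*(b + 4)*(b - z)
Cancel the common factors (b^2 - 3*b + 3), (b - 1), (b + 4).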